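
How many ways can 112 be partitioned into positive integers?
761002156

p(n) counts ways to write n as a sum of positive integers (order ignored).
Euler's pentagonal recurrence: p(k) = p(k-1) + p(k-2) - p(k-5) - p(k-7) + p(k-12) + p(k-15) - ... (offsets j(3j∓1)/2, signs ++--, p(0)=1, p(<0)=0).
DP table for k = 0..111: p(0)=1, p(1)=1, p(2)=2, p(3)=3, p(4)=5, p(5)=7, p(6)=11, p(7)=15, p(8)=22, p(9)=30, p(10)=42, p(11)=56, p(12)=77, p(13)=101, p(14)=135, p(15)=176, p(16)=231, p(17)=297, p(18)=385, p(19)=490, p(20)=627, p(21)=792, p(22)=1002, p(23)=1255, p(24)=1575, p(25)=1958, p(26)=2436, p(27)=3010, p(28)=3718, p(29)=4565, p(30)=5604, p(31)=6842, p(32)=8349, p(33)=10143, p(34)=12310, p(35)=14883, p(36)=17977, p(37)=21637, p(38)=26015, p(39)=31185, p(40)=37338, p(41)=44583, p(42)=53174, p(43)=63261, p(44)=75175, p(45)=89134, p(46)=105558, p(47)=124754, p(48)=147273, p(49)=173525, p(50)=204226, p(51)=239943, p(52)=281589, p(53)=329931, p(54)=386155, p(55)=451276, p(56)=526823, p(57)=614154, p(58)=715220, p(59)=831820, p(60)=966467, p(61)=1121505, p(62)=1300156, p(63)=1505499, p(64)=1741630, p(65)=2012558, p(66)=2323520, p(67)=2679689, p(68)=3087735, p(69)=3554345, p(70)=4087968, p(71)=4697205, p(72)=5392783, p(73)=6185689, p(74)=7089500, p(75)=8118264, p(76)=9289091, p(77)=10619863, p(78)=12132164, p(79)=13848650, p(80)=15796476, p(81)=18004327, p(82)=20506255, p(83)=23338469, p(84)=26543660, p(85)=30167357, p(86)=34262962, p(87)=38887673, p(88)=44108109, p(89)=49995925, p(90)=56634173, p(91)=64112359, p(92)=72533807, p(93)=82010177, p(94)=92669720, p(95)=104651419, p(96)=118114304, p(97)=133230930, p(98)=150198136, p(99)=169229875, p(100)=190569292, p(101)=214481126, p(102)=241265379, p(103)=271248950, p(104)=304801365, p(105)=342325709, p(106)=384276336, p(107)=431149389, p(108)=483502844, p(109)=541946240, p(110)=607163746, p(111)=679903203.
Final step: p(112) = p(111) + p(110) - p(107) - p(105) + p(100) + p(97) - p(90) - p(86) + p(77) + p(72) - p(61) - p(55) + p(42) + p(35) - p(20) - p(12)
= 679903203 + 607163746 - 431149389 - 342325709 + 190569292 + 133230930 - 56634173 - 34262962 + 10619863 + 5392783 - 1121505 - 451276 + 53174 + 14883 - 627 - 77
= 761002156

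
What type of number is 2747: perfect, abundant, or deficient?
deficient

Proper divisors of 2747: sum = 1 + 41 + 67 = 109
Since 109 < 2747, 2747 is deficient.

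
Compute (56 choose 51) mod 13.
0

Using Lucas' theorem:
Write n=56 and k=51 in base 13:
n in base 13: [4, 4]
k in base 13: [3, 12]
C(56,51) mod 13 = ∏ C(n_i, k_i) mod 13
Digit binomials (mod 13): C(4,3) = 4; C(4,12) = 0 (k_i > n_i)
Product: 4 × 0 = 0 ≡ 0 (mod 13)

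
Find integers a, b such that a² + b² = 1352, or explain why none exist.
14² + 34² (a=14, b=34)

Factorization: 1352 = 2^3 × 13^2
By Fermat: n is sum of two squares iff every prime p ≡ 3 (mod 4) appears to even power.
All primes ≡ 3 (mod 4) appear to even power.
Search a = 0, 1, 2, … for 1352 - a² a perfect square: first hit at a = 14: 1352 - 196 = 1156 = 34².
1352 = 14² + 34² = 196 + 1156 ✓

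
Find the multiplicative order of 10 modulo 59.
58

59 is prime, so ord(10) divides φ(59) = 58.
Divisors of 58: 1, 2, 29, 58.
Repeated squaring: 10^1 ≡ 10, 10^2 ≡ 41, 10^4 ≡ 29, 10^8 ≡ 15, 10^16 ≡ 48, 10^32 ≡ 3 (mod 59).
Test 10^d mod 59 for each divisor d in increasing order:
10^1 ≡ 10
10^2 ≡ 41
10^29 = 10^16·10^8·10^4·10^1 ≡ 58
10^58 = 10^32·10^16·10^8·10^2 ≡ 1  ← first divisor giving 1
The order is 58.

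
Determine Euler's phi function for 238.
96

238 = 2 × 7 × 17
φ(n) = n × ∏(1 - 1/p) for each prime p dividing n
φ(238) = 238 × (1 - 1/2) × (1 - 1/7) × (1 - 1/17) = 96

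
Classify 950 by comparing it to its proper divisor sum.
deficient

Proper divisors of 950: sum = 1 + 2 + 5 + 10 + 19 + 25 + 38 + 50 + 95 + 190 + 475 = 910
Since 910 < 950, 950 is deficient.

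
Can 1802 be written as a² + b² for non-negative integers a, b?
11² + 41² (a=11, b=41)

Factorization: 1802 = 2 × 17 × 53
By Fermat: n is sum of two squares iff every prime p ≡ 3 (mod 4) appears to even power.
All primes ≡ 3 (mod 4) appear to even power.
Search a = 0, 1, 2, … for 1802 - a² a perfect square: first hit at a = 11: 1802 - 121 = 1681 = 41².
1802 = 11² + 41² = 121 + 1681 ✓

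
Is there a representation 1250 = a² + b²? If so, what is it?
5² + 35² (a=5, b=35)

Factorization: 1250 = 2 × 5^4
By Fermat: n is sum of two squares iff every prime p ≡ 3 (mod 4) appears to even power.
All primes ≡ 3 (mod 4) appear to even power.
Search a = 0, 1, 2, … for 1250 - a² a perfect square: first hit at a = 5: 1250 - 25 = 1225 = 35².
1250 = 5² + 35² = 25 + 1225 ✓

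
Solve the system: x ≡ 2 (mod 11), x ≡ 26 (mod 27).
134

Using Chinese Remainder Theorem:
M = 11 × 27 = 297
M1 = 27, M2 = 11
y1 = 27^(-1) mod 11 = 9
y2 = 11^(-1) mod 27 = 5
x = (2×27×9 + 26×11×5) mod 297 = 134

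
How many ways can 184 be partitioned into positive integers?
980462880430

p(n) counts ways to write n as a sum of positive integers (order ignored).
Euler's pentagonal recurrence: p(k) = p(k-1) + p(k-2) - p(k-5) - p(k-7) + p(k-12) + p(k-15) - ... (offsets j(3j∓1)/2, signs ++--, p(0)=1, p(<0)=0).
DP table for k = 0..183: p(0)=1, p(1)=1, p(2)=2, p(3)=3, p(4)=5, p(5)=7, p(6)=11, p(7)=15, p(8)=22, p(9)=30, p(10)=42, p(11)=56, p(12)=77, p(13)=101, p(14)=135, p(15)=176, p(16)=231, p(17)=297, p(18)=385, p(19)=490, p(20)=627, p(21)=792, p(22)=1002, p(23)=1255, p(24)=1575, p(25)=1958, p(26)=2436, p(27)=3010, p(28)=3718, p(29)=4565, p(30)=5604, p(31)=6842, p(32)=8349, p(33)=10143, p(34)=12310, p(35)=14883, p(36)=17977, p(37)=21637, p(38)=26015, p(39)=31185, p(40)=37338, p(41)=44583, p(42)=53174, p(43)=63261, p(44)=75175, p(45)=89134, p(46)=105558, p(47)=124754, p(48)=147273, p(49)=173525, p(50)=204226, p(51)=239943, p(52)=281589, p(53)=329931, p(54)=386155, p(55)=451276, p(56)=526823, p(57)=614154, p(58)=715220, p(59)=831820, p(60)=966467, p(61)=1121505, p(62)=1300156, p(63)=1505499, p(64)=1741630, p(65)=2012558, p(66)=2323520, p(67)=2679689, p(68)=3087735, p(69)=3554345, p(70)=4087968, p(71)=4697205, p(72)=5392783, p(73)=6185689, p(74)=7089500, p(75)=8118264, p(76)=9289091, p(77)=10619863, p(78)=12132164, p(79)=13848650, p(80)=15796476, p(81)=18004327, p(82)=20506255, p(83)=23338469, p(84)=26543660, p(85)=30167357, p(86)=34262962, p(87)=38887673, p(88)=44108109, p(89)=49995925, p(90)=56634173, p(91)=64112359, p(92)=72533807, p(93)=82010177, p(94)=92669720, p(95)=104651419, p(96)=118114304, p(97)=133230930, p(98)=150198136, p(99)=169229875, p(100)=190569292, p(101)=214481126, p(102)=241265379, p(103)=271248950, p(104)=304801365, p(105)=342325709, p(106)=384276336, p(107)=431149389, p(108)=483502844, p(109)=541946240, p(110)=607163746, p(111)=679903203, p(112)=761002156, p(113)=851376628, p(114)=952050665, p(115)=1064144451, p(116)=1188908248, p(117)=1327710076, p(118)=1482074143, p(119)=1653668665, p(120)=1844349560, p(121)=2056148051, p(122)=2291320912, p(123)=2552338241, p(124)=2841940500, p(125)=3163127352, p(126)=3519222692, p(127)=3913864295, p(128)=4351078600, p(129)=4835271870, p(130)=5371315400, p(131)=5964539504, p(132)=6620830889, p(133)=7346629512, p(134)=8149040695, p(135)=9035836076, p(136)=10015581680, p(137)=11097645016, p(138)=12292341831, p(139)=13610949895, p(140)=15065878135, p(141)=16670689208, p(142)=18440293320, p(143)=20390982757, p(144)=22540654445, p(145)=24908858009, p(146)=27517052599, p(147)=30388671978, p(148)=33549419497, p(149)=37027355200, p(150)=40853235313, p(151)=45060624582, p(152)=49686288421, p(153)=54770336324, p(154)=60356673280, p(155)=66493182097, p(156)=73232243759, p(157)=80630964769, p(158)=88751778802, p(159)=97662728555, p(160)=107438159466, p(161)=118159068427, p(162)=129913904637, p(163)=142798995930, p(164)=156919475295, p(165)=172389800255, p(166)=189334822579, p(167)=207890420102, p(168)=228204732751, p(169)=250438925115, p(170)=274768617130, p(171)=301384802048, p(172)=330495499613, p(173)=362326859895, p(174)=397125074750, p(175)=435157697830, p(176)=476715857290, p(177)=522115831195, p(178)=571701605655, p(179)=625846753120, p(180)=684957390936, p(181)=749474411781, p(182)=819876908323, p(183)=896684817527.
Final step: p(184) = p(183) + p(182) - p(179) - p(177) + p(172) + p(169) - p(162) - p(158) + p(149) + p(144) - p(133) - p(127) + p(114) + p(107) - p(92) - p(84) + p(67) + p(58) - p(39) - p(29) + p(8)
= 896684817527 + 819876908323 - 625846753120 - 522115831195 + 330495499613 + 250438925115 - 129913904637 - 88751778802 + 37027355200 + 22540654445 - 7346629512 - 3913864295 + 952050665 + 431149389 - 72533807 - 26543660 + 2679689 + 715220 - 31185 - 4565 + 22
= 980462880430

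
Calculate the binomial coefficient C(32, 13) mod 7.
0

Using Lucas' theorem:
Write n=32 and k=13 in base 7:
n in base 7: [4, 4]
k in base 7: [1, 6]
C(32,13) mod 7 = ∏ C(n_i, k_i) mod 7
Digit binomials (mod 7): C(4,1) = 4; C(4,6) = 0 (k_i > n_i)
Product: 4 × 0 = 0 ≡ 0 (mod 7)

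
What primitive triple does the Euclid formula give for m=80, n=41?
(4719, 6560, 8081)

Euclid's formula: a = m² - n², b = 2mn, c = m² + n²
m = 80, n = 41
a = 80² - 41² = 6400 - 1681 = 4719
b = 2 × 80 × 41 = 6560
c = 80² + 41² = 6400 + 1681 = 8081
Verification: 4719² + 6560² = 22268961 + 43033600 = 65302561 = 8081² ✓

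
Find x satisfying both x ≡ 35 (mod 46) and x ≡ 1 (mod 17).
35

Using Chinese Remainder Theorem:
M = 46 × 17 = 782
M1 = 17, M2 = 46
y1 = 17^(-1) mod 46 = 19
y2 = 46^(-1) mod 17 = 10
x = (35×17×19 + 1×46×10) mod 782 = 35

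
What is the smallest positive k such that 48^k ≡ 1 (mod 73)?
36

73 is prime, so ord(48) divides φ(73) = 72.
Divisors of 72: 1, 2, 3, 4, 6, 8, 9, 12, 18, 24, 36, 72.
Repeated squaring: 48^1 ≡ 48, 48^2 ≡ 41, 48^4 ≡ 2, 48^8 ≡ 4, 48^16 ≡ 16, 48^32 ≡ 37, 48^64 ≡ 55 (mod 73).
Test 48^d mod 73 for each divisor d in increasing order:
48^1 ≡ 48
48^2 ≡ 41
48^3 = 48^2·48^1 ≡ 70
48^4 ≡ 2
48^6 = 48^4·48^2 ≡ 9
48^8 ≡ 4
48^9 = 48^8·48^1 ≡ 46
48^12 = 48^8·48^4 ≡ 8
48^18 = 48^16·48^2 ≡ 72
48^24 = 48^16·48^8 ≡ 64
48^36 = 48^32·48^4 ≡ 1  ← first divisor giving 1
The order is 36.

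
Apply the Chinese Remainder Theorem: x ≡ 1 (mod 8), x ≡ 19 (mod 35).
89

Using Chinese Remainder Theorem:
M = 8 × 35 = 280
M1 = 35, M2 = 8
y1 = 35^(-1) mod 8 = 3
y2 = 8^(-1) mod 35 = 22
x = (1×35×3 + 19×8×22) mod 280 = 89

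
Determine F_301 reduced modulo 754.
13

Matrix identity: Q^n = [[F_(n+1), F_n], [F_n, F_(n-1)]] with Q = [[1,1],[1,0]].
n = 301 = 100101101₂. Square-and-multiply, entries mod 754:
Q^1 = [[1,1],[1,0]]
Q^2 = (Q^1)² = [[2,1],[1,1]]
Q^4 = (Q^2)² = [[5,3],[3,2]]
Q^9 = (Q^4)²·Q = [[55,34],[34,21]]
Q^18 = (Q^9)² = [[411,322],[322,89]]
Q^37 = (Q^18)²·Q = [[55,411],[411,398]]
Q^75 = (Q^37)²·Q = [[733,34],[34,699]]
Q^150 = (Q^75)² = [[89,432],[432,411]]
Q^301 = (Q^150)²·Q = [[369,13],[13,356]]
F_301 mod 754 = Q^301[0][1] = 13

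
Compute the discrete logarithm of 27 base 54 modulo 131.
128

Baby-step giant-step with step n = ⌈√131⌉ = 12.
Baby steps 54^j mod 131 (j:value) for j=0..11: 0:1, 1:54, 2:34, 3:2, 4:108, 5:68, 6:4, 7:85, 8:5, 9:8, 10:39, 11:10.
Giant-step multiplier: 54^(-12) ≡ 54^(130-12) = 54^118 ≡ 41 (mod 131).
Giant steps γ_i = 27·41^i mod 131: γ_0=27, γ_1=59, γ_2=61, γ_3=12, γ_4=99, γ_5=129, γ_6=49, γ_7=44, γ_8=101, γ_9=80, γ_10=5 (in table at j=8).
x = i·n + j = 10·12 + 8 = 128.
Check: 54^128 ≡ 27 (mod 131).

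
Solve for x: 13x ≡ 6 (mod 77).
x ≡ 36 (mod 77)

gcd(13, 77) = 1, which divides 6, so solutions exist.
Find 13^(-1) mod 77 by the extended Euclidean algorithm:
77 = 5 × 13 + 12  ⟹  12 = (1)·77 + (-5)·13
13 = 1 × 12 + 1  ⟹  1 = (-1)·77 + (6)·13
So (6)·13 ≡ 1 (mod 77), i.e. 13^(-1) ≡ 6 (mod 77).
x ≡ 6 × 6 = 36 ≡ 36 (mod 77).
Check: 13 × 36 = 468 ≡ 6 (mod 77).
Unique solution: x ≡ 36 (mod 77)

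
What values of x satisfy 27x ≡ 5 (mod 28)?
x ≡ 23 (mod 28)

gcd(27, 28) = 1, which divides 5, so solutions exist.
Find 27^(-1) mod 28 by the extended Euclidean algorithm:
28 = 1 × 27 + 1  ⟹  1 = (1)·28 + (-1)·27
So (-1)·27 ≡ 1 (mod 28), i.e. 27^(-1) ≡ -1 ≡ 27 (mod 28).
x ≡ 27 × 5 = 135 ≡ 23 (mod 28).
Check: 27 × 23 = 621 ≡ 5 (mod 28).
Unique solution: x ≡ 23 (mod 28)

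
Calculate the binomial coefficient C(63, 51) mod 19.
0

Using Lucas' theorem:
Write n=63 and k=51 in base 19:
n in base 19: [3, 6]
k in base 19: [2, 13]
C(63,51) mod 19 = ∏ C(n_i, k_i) mod 19
Digit binomials (mod 19): C(3,2) = 3; C(6,13) = 0 (k_i > n_i)
Product: 3 × 0 = 0 ≡ 0 (mod 19)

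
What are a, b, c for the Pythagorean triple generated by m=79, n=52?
(3537, 8216, 8945)

Euclid's formula: a = m² - n², b = 2mn, c = m² + n²
m = 79, n = 52
a = 79² - 52² = 6241 - 2704 = 3537
b = 2 × 79 × 52 = 8216
c = 79² + 52² = 6241 + 2704 = 8945
Verification: 3537² + 8216² = 12510369 + 67502656 = 80013025 = 8945² ✓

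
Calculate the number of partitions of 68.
3087735

p(n) counts ways to write n as a sum of positive integers (order ignored).
Euler's pentagonal recurrence: p(k) = p(k-1) + p(k-2) - p(k-5) - p(k-7) + p(k-12) + p(k-15) - ... (offsets j(3j∓1)/2, signs ++--, p(0)=1, p(<0)=0).
DP table for k = 0..67: p(0)=1, p(1)=1, p(2)=2, p(3)=3, p(4)=5, p(5)=7, p(6)=11, p(7)=15, p(8)=22, p(9)=30, p(10)=42, p(11)=56, p(12)=77, p(13)=101, p(14)=135, p(15)=176, p(16)=231, p(17)=297, p(18)=385, p(19)=490, p(20)=627, p(21)=792, p(22)=1002, p(23)=1255, p(24)=1575, p(25)=1958, p(26)=2436, p(27)=3010, p(28)=3718, p(29)=4565, p(30)=5604, p(31)=6842, p(32)=8349, p(33)=10143, p(34)=12310, p(35)=14883, p(36)=17977, p(37)=21637, p(38)=26015, p(39)=31185, p(40)=37338, p(41)=44583, p(42)=53174, p(43)=63261, p(44)=75175, p(45)=89134, p(46)=105558, p(47)=124754, p(48)=147273, p(49)=173525, p(50)=204226, p(51)=239943, p(52)=281589, p(53)=329931, p(54)=386155, p(55)=451276, p(56)=526823, p(57)=614154, p(58)=715220, p(59)=831820, p(60)=966467, p(61)=1121505, p(62)=1300156, p(63)=1505499, p(64)=1741630, p(65)=2012558, p(66)=2323520, p(67)=2679689.
Final step: p(68) = p(67) + p(66) - p(63) - p(61) + p(56) + p(53) - p(46) - p(42) + p(33) + p(28) - p(17) - p(11)
= 2679689 + 2323520 - 1505499 - 1121505 + 526823 + 329931 - 105558 - 53174 + 10143 + 3718 - 297 - 56
= 3087735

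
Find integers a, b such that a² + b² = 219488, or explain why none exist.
Not possible

Factorization: 219488 = 2^5 × 19^3
By Fermat: n is sum of two squares iff every prime p ≡ 3 (mod 4) appears to even power.
Prime(s) ≡ 3 (mod 4) with odd exponent: [(19, 3)]
Therefore 219488 cannot be expressed as a² + b².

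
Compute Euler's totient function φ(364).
144

364 = 2^2 × 7 × 13
φ(n) = n × ∏(1 - 1/p) for each prime p dividing n
φ(364) = 364 × (1 - 1/2) × (1 - 1/7) × (1 - 1/13) = 144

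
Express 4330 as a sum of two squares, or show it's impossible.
19² + 63² (a=19, b=63)

Factorization: 4330 = 2 × 5 × 433
By Fermat: n is sum of two squares iff every prime p ≡ 3 (mod 4) appears to even power.
All primes ≡ 3 (mod 4) appear to even power.
Search a = 0, 1, 2, … for 4330 - a² a perfect square: first hit at a = 19: 4330 - 361 = 3969 = 63².
4330 = 19² + 63² = 361 + 3969 ✓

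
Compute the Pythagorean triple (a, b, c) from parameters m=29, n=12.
(697, 696, 985)

Euclid's formula: a = m² - n², b = 2mn, c = m² + n²
m = 29, n = 12
a = 29² - 12² = 841 - 144 = 697
b = 2 × 29 × 12 = 696
c = 29² + 12² = 841 + 144 = 985
Verification: 697² + 696² = 485809 + 484416 = 970225 = 985² ✓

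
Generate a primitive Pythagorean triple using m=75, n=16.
(5369, 2400, 5881)

Euclid's formula: a = m² - n², b = 2mn, c = m² + n²
m = 75, n = 16
a = 75² - 16² = 5625 - 256 = 5369
b = 2 × 75 × 16 = 2400
c = 75² + 16² = 5625 + 256 = 5881
Verification: 5369² + 2400² = 28826161 + 5760000 = 34586161 = 5881² ✓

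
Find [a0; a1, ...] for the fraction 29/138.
[0; 4, 1, 3, 7]

Euclidean algorithm steps:
29 = 0 × 138 + 29
138 = 4 × 29 + 22
29 = 1 × 22 + 7
22 = 3 × 7 + 1
7 = 7 × 1 + 0
Continued fraction: [0; 4, 1, 3, 7]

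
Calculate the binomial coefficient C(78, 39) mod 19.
12

Using Lucas' theorem:
Write n=78 and k=39 in base 19:
n in base 19: [4, 2]
k in base 19: [2, 1]
C(78,39) mod 19 = ∏ C(n_i, k_i) mod 19
Digit binomials (mod 19): C(4,2) = 6; C(2,1) = 2
Product: 6 × 2 = 12 ≡ 12 (mod 19)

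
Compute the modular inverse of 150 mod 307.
219

gcd(150, 307) = 1, so the inverse exists.
Extended Euclidean algorithm on (307, 150):
307 = 2 × 150 + 7  ⟹  7 = (1)·307 + (-2)·150
150 = 21 × 7 + 3  ⟹  3 = (-21)·307 + (43)·150
7 = 2 × 3 + 1  ⟹  1 = (43)·307 + (-88)·150
So (-88)·150 ≡ 1 (mod 307), i.e. 150^(-1) ≡ -88 ≡ 219 (mod 307).
Check: 150 × 219 = 32850 ≡ 1 (mod 307)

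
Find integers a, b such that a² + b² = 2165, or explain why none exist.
7² + 46² (a=7, b=46)

Factorization: 2165 = 5 × 433
By Fermat: n is sum of two squares iff every prime p ≡ 3 (mod 4) appears to even power.
All primes ≡ 3 (mod 4) appear to even power.
Search a = 0, 1, 2, … for 2165 - a² a perfect square: first hit at a = 7: 2165 - 49 = 2116 = 46².
2165 = 7² + 46² = 49 + 2116 ✓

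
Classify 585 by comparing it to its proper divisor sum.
deficient

Proper divisors of 585: sum = 1 + 3 + 5 + 9 + 13 + 15 + 39 + 45 + 65 + 117 + 195 = 507
Since 507 < 585, 585 is deficient.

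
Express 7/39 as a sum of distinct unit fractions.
1/6 + 1/78

Greedy algorithm:
7/39: ceiling(39/7) = 6, use 1/6
1/78: ceiling(78/1) = 78, use 1/78
Result: 7/39 = 1/6 + 1/78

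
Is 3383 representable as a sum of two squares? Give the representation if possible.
Not possible

Factorization: 3383 = 17 × 199
By Fermat: n is sum of two squares iff every prime p ≡ 3 (mod 4) appears to even power.
Prime(s) ≡ 3 (mod 4) with odd exponent: [(199, 1)]
Therefore 3383 cannot be expressed as a² + b².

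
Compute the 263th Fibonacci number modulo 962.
479

Matrix identity: Q^n = [[F_(n+1), F_n], [F_n, F_(n-1)]] with Q = [[1,1],[1,0]].
n = 263 = 100000111₂. Square-and-multiply, entries mod 962:
Q^1 = [[1,1],[1,0]]
Q^2 = (Q^1)² = [[2,1],[1,1]]
Q^4 = (Q^2)² = [[5,3],[3,2]]
Q^8 = (Q^4)² = [[34,21],[21,13]]
Q^16 = (Q^8)² = [[635,25],[25,610]]
Q^32 = (Q^16)² = [[772,341],[341,431]]
Q^65 = (Q^32)²·Q = [[796,385],[385,411]]
Q^131 = (Q^65)²·Q = [[746,697],[697,49]]
Q^263 = (Q^131)²·Q = [[482,479],[479,3]]
F_263 mod 962 = Q^263[0][1] = 479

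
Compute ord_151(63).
150

151 is prime, so ord(63) divides φ(151) = 150.
Divisors of 150: 1, 2, 3, 5, 6, 10, 15, 25, 30, 50, 75, 150.
Repeated squaring: 63^1 ≡ 63, 63^2 ≡ 43, 63^4 ≡ 37, 63^8 ≡ 10, 63^16 ≡ 100, 63^32 ≡ 34, 63^64 ≡ 99, 63^128 ≡ 137 (mod 151).
Test 63^d mod 151 for each divisor d in increasing order:
63^1 ≡ 63
63^2 ≡ 43
63^3 = 63^2·63^1 ≡ 142
63^5 = 63^4·63^1 ≡ 66
63^6 = 63^4·63^2 ≡ 81
63^10 = 63^8·63^2 ≡ 128
63^15 = 63^8·63^4·63^2·63^1 ≡ 143
63^25 = 63^16·63^8·63^1 ≡ 33
63^30 = 63^16·63^8·63^4·63^2 ≡ 64
63^50 = 63^32·63^16·63^2 ≡ 32
63^75 = 63^64·63^8·63^2·63^1 ≡ 150
63^150 = 63^128·63^16·63^4·63^2 ≡ 1  ← first divisor giving 1
The order is 150.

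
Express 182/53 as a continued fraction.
[3; 2, 3, 3, 2]

Euclidean algorithm steps:
182 = 3 × 53 + 23
53 = 2 × 23 + 7
23 = 3 × 7 + 2
7 = 3 × 2 + 1
2 = 2 × 1 + 0
Continued fraction: [3; 2, 3, 3, 2]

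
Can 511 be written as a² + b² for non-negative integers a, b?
Not possible

Factorization: 511 = 7 × 73
By Fermat: n is sum of two squares iff every prime p ≡ 3 (mod 4) appears to even power.
Prime(s) ≡ 3 (mod 4) with odd exponent: [(7, 1)]
Therefore 511 cannot be expressed as a² + b².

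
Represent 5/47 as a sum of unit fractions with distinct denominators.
1/10 + 1/157 + 1/73790

Greedy algorithm:
5/47: ceiling(47/5) = 10, use 1/10
3/470: ceiling(470/3) = 157, use 1/157
1/73790: ceiling(73790/1) = 73790, use 1/73790
Result: 5/47 = 1/10 + 1/157 + 1/73790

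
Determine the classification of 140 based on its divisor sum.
abundant

Proper divisors of 140: sum = 1 + 2 + 4 + 5 + 7 + 10 + 14 + 20 + 28 + 35 + 70 = 196
Since 196 > 140, 140 is abundant.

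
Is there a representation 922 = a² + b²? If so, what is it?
9² + 29² (a=9, b=29)

Factorization: 922 = 2 × 461
By Fermat: n is sum of two squares iff every prime p ≡ 3 (mod 4) appears to even power.
All primes ≡ 3 (mod 4) appear to even power.
Search a = 0, 1, 2, … for 922 - a² a perfect square: first hit at a = 9: 922 - 81 = 841 = 29².
922 = 9² + 29² = 81 + 841 ✓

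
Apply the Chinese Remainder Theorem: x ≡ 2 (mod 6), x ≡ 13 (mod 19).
32

Using Chinese Remainder Theorem:
M = 6 × 19 = 114
M1 = 19, M2 = 6
y1 = 19^(-1) mod 6 = 1
y2 = 6^(-1) mod 19 = 16
x = (2×19×1 + 13×6×16) mod 114 = 32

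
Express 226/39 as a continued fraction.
[5; 1, 3, 1, 7]

Euclidean algorithm steps:
226 = 5 × 39 + 31
39 = 1 × 31 + 8
31 = 3 × 8 + 7
8 = 1 × 7 + 1
7 = 7 × 1 + 0
Continued fraction: [5; 1, 3, 1, 7]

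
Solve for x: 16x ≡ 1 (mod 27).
22

gcd(16, 27) = 1, so the inverse exists.
Extended Euclidean algorithm on (27, 16):
27 = 1 × 16 + 11  ⟹  11 = (1)·27 + (-1)·16
16 = 1 × 11 + 5  ⟹  5 = (-1)·27 + (2)·16
11 = 2 × 5 + 1  ⟹  1 = (3)·27 + (-5)·16
So (-5)·16 ≡ 1 (mod 27), i.e. 16^(-1) ≡ -5 ≡ 22 (mod 27).
Check: 16 × 22 = 352 ≡ 1 (mod 27)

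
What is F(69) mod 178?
176

Matrix identity: Q^n = [[F_(n+1), F_n], [F_n, F_(n-1)]] with Q = [[1,1],[1,0]].
n = 69 = 1000101₂. Square-and-multiply, entries mod 178:
Q^1 = [[1,1],[1,0]]
Q^2 = (Q^1)² = [[2,1],[1,1]]
Q^4 = (Q^2)² = [[5,3],[3,2]]
Q^8 = (Q^4)² = [[34,21],[21,13]]
Q^17 = (Q^8)²·Q = [[92,173],[173,97]]
Q^34 = (Q^17)² = [[123,123],[123,0]]
Q^69 = (Q^34)²·Q = [[175,176],[176,177]]
F_69 mod 178 = Q^69[0][1] = 176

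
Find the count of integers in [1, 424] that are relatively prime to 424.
208

424 = 2^3 × 53
φ(n) = n × ∏(1 - 1/p) for each prime p dividing n
φ(424) = 424 × (1 - 1/2) × (1 - 1/53) = 208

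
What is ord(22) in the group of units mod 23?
2

23 is prime, so ord(22) divides φ(23) = 22.
Divisors of 22: 1, 2, 11, 22.
Repeated squaring: 22^1 ≡ 22, 22^2 ≡ 1, 22^4 ≡ 1, 22^8 ≡ 1, 22^16 ≡ 1 (mod 23).
Test 22^d mod 23 for each divisor d in increasing order:
22^1 ≡ 22
22^2 ≡ 1  ← first divisor giving 1
The order is 2.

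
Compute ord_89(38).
88

89 is prime, so ord(38) divides φ(89) = 88.
Divisors of 88: 1, 2, 4, 8, 11, 22, 44, 88.
Repeated squaring: 38^1 ≡ 38, 38^2 ≡ 20, 38^4 ≡ 44, 38^8 ≡ 67, 38^16 ≡ 39, 38^32 ≡ 8, 38^64 ≡ 64 (mod 89).
Test 38^d mod 89 for each divisor d in increasing order:
38^1 ≡ 38
38^2 ≡ 20
38^4 ≡ 44
38^8 ≡ 67
38^11 = 38^8·38^2·38^1 ≡ 12
38^22 = 38^16·38^4·38^2 ≡ 55
38^44 = 38^32·38^8·38^4 ≡ 88
38^88 = 38^64·38^16·38^8 ≡ 1  ← first divisor giving 1
The order is 88.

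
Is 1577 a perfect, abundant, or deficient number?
deficient

Proper divisors of 1577: sum = 1 + 19 + 83 = 103
Since 103 < 1577, 1577 is deficient.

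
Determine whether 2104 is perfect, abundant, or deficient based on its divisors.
deficient

Proper divisors of 2104: sum = 1 + 2 + 4 + 8 + 263 + 526 + 1052 = 1856
Since 1856 < 2104, 2104 is deficient.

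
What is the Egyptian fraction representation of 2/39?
1/20 + 1/780

Greedy algorithm:
2/39: ceiling(39/2) = 20, use 1/20
1/780: ceiling(780/1) = 780, use 1/780
Result: 2/39 = 1/20 + 1/780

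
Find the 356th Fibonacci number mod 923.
434

Matrix identity: Q^n = [[F_(n+1), F_n], [F_n, F_(n-1)]] with Q = [[1,1],[1,0]].
n = 356 = 101100100₂. Square-and-multiply, entries mod 923:
Q^1 = [[1,1],[1,0]]
Q^2 = (Q^1)² = [[2,1],[1,1]]
Q^5 = (Q^2)²·Q = [[8,5],[5,3]]
Q^11 = (Q^5)²·Q = [[144,89],[89,55]]
Q^22 = (Q^11)² = [[44,174],[174,793]]
Q^44 = (Q^22)² = [[830,727],[727,103]]
Q^89 = (Q^44)²·Q = [[801,915],[915,809]]
Q^178 = (Q^89)² = [[180,42],[42,138]]
Q^356 = (Q^178)² = [[13,434],[434,502]]
F_356 mod 923 = Q^356[0][1] = 434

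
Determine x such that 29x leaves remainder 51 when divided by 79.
x ≡ 29 (mod 79)

gcd(29, 79) = 1, which divides 51, so solutions exist.
Find 29^(-1) mod 79 by the extended Euclidean algorithm:
79 = 2 × 29 + 21  ⟹  21 = (1)·79 + (-2)·29
29 = 1 × 21 + 8  ⟹  8 = (-1)·79 + (3)·29
21 = 2 × 8 + 5  ⟹  5 = (3)·79 + (-8)·29
8 = 1 × 5 + 3  ⟹  3 = (-4)·79 + (11)·29
5 = 1 × 3 + 2  ⟹  2 = (7)·79 + (-19)·29
3 = 1 × 2 + 1  ⟹  1 = (-11)·79 + (30)·29
So (30)·29 ≡ 1 (mod 79), i.e. 29^(-1) ≡ 30 (mod 79).
x ≡ 30 × 51 = 1530 ≡ 29 (mod 79).
Check: 29 × 29 = 841 ≡ 51 (mod 79).
Unique solution: x ≡ 29 (mod 79)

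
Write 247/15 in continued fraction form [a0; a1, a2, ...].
[16; 2, 7]

Euclidean algorithm steps:
247 = 16 × 15 + 7
15 = 2 × 7 + 1
7 = 7 × 1 + 0
Continued fraction: [16; 2, 7]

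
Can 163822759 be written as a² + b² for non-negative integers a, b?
Not possible

Factorization: 163822759 = 61 × 139^3
By Fermat: n is sum of two squares iff every prime p ≡ 3 (mod 4) appears to even power.
Prime(s) ≡ 3 (mod 4) with odd exponent: [(139, 3)]
Therefore 163822759 cannot be expressed as a² + b².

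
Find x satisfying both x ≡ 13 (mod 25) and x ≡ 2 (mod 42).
338

Using Chinese Remainder Theorem:
M = 25 × 42 = 1050
M1 = 42, M2 = 25
y1 = 42^(-1) mod 25 = 3
y2 = 25^(-1) mod 42 = 37
x = (13×42×3 + 2×25×37) mod 1050 = 338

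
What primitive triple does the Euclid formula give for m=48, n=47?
(95, 4512, 4513)

Euclid's formula: a = m² - n², b = 2mn, c = m² + n²
m = 48, n = 47
a = 48² - 47² = 2304 - 2209 = 95
b = 2 × 48 × 47 = 4512
c = 48² + 47² = 2304 + 2209 = 4513
Verification: 95² + 4512² = 9025 + 20358144 = 20367169 = 4513² ✓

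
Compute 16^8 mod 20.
16

Repeated squaring. Binary of 8 = 1000.
16^1 ≡ 16 (mod 20); 16^2 ≡ 16 (mod 20); 16^4 ≡ 16 (mod 20); 16^8 ≡ 16 (mod 20)
16^8 = 16^8 ≡ 16 (mod 20)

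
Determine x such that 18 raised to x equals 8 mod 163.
87

Baby-step giant-step with step n = ⌈√163⌉ = 13.
Baby steps 18^j mod 163 (j:value) for j=0..12: 0:1, 1:18, 2:161, 3:127, 4:4, 5:72, 6:155, 7:19, 8:16, 9:125, 10:131, 11:76, 12:64.
Giant-step multiplier: 18^(-13) ≡ 18^(162-13) = 18^149 ≡ 89 (mod 163).
Giant steps γ_i = 8·89^i mod 163: γ_0=8, γ_1=60, γ_2=124, γ_3=115, γ_4=129, γ_5=71, γ_6=125 (in table at j=9).
x = i·n + j = 6·13 + 9 = 87.
Check: 18^87 ≡ 8 (mod 163).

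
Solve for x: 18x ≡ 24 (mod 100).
x ≡ 18 (mod 50)

gcd(18, 100) = 2, which divides 24, so solutions exist.
Divide through by 2: 9x ≡ 12 (mod 50).
Find 9^(-1) mod 50 by the extended Euclidean algorithm:
50 = 5 × 9 + 5  ⟹  5 = (1)·50 + (-5)·9
9 = 1 × 5 + 4  ⟹  4 = (-1)·50 + (6)·9
5 = 1 × 4 + 1  ⟹  1 = (2)·50 + (-11)·9
So (-11)·9 ≡ 1 (mod 50), i.e. 9^(-1) ≡ -11 ≡ 39 (mod 50).
x ≡ 39 × 12 = 468 ≡ 18 (mod 50).
Check: 18 × 18 = 324 ≡ 24 (mod 100).
x ≡ 18 (mod 50), giving 2 solutions mod 100.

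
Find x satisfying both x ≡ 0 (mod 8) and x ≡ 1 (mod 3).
16

Using Chinese Remainder Theorem:
M = 8 × 3 = 24
M1 = 3, M2 = 8
y1 = 3^(-1) mod 8 = 3
y2 = 8^(-1) mod 3 = 2
x = (0×3×3 + 1×8×2) mod 24 = 16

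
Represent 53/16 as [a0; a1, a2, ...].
[3; 3, 5]

Euclidean algorithm steps:
53 = 3 × 16 + 5
16 = 3 × 5 + 1
5 = 5 × 1 + 0
Continued fraction: [3; 3, 5]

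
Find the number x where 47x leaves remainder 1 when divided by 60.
23

gcd(47, 60) = 1, so the inverse exists.
Extended Euclidean algorithm on (60, 47):
60 = 1 × 47 + 13  ⟹  13 = (1)·60 + (-1)·47
47 = 3 × 13 + 8  ⟹  8 = (-3)·60 + (4)·47
13 = 1 × 8 + 5  ⟹  5 = (4)·60 + (-5)·47
8 = 1 × 5 + 3  ⟹  3 = (-7)·60 + (9)·47
5 = 1 × 3 + 2  ⟹  2 = (11)·60 + (-14)·47
3 = 1 × 2 + 1  ⟹  1 = (-18)·60 + (23)·47
So (23)·47 ≡ 1 (mod 60), i.e. 47^(-1) ≡ 23 (mod 60).
Check: 47 × 23 = 1081 ≡ 1 (mod 60)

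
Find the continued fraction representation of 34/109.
[0; 3, 4, 1, 6]

Euclidean algorithm steps:
34 = 0 × 109 + 34
109 = 3 × 34 + 7
34 = 4 × 7 + 6
7 = 1 × 6 + 1
6 = 6 × 1 + 0
Continued fraction: [0; 3, 4, 1, 6]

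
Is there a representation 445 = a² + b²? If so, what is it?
2² + 21² (a=2, b=21)

Factorization: 445 = 5 × 89
By Fermat: n is sum of two squares iff every prime p ≡ 3 (mod 4) appears to even power.
All primes ≡ 3 (mod 4) appear to even power.
Search a = 0, 1, 2, … for 445 - a² a perfect square: first hit at a = 2: 445 - 4 = 441 = 21².
445 = 2² + 21² = 4 + 441 ✓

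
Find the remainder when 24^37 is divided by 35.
24

Repeated squaring. Binary of 37 = 100101.
24^1 ≡ 24 (mod 35); 24^2 ≡ 16 (mod 35); 24^4 ≡ 11 (mod 35); 24^8 ≡ 16 (mod 35); 24^16 ≡ 11 (mod 35); 24^32 ≡ 16 (mod 35)
24^37 = 24^1 × 24^4 × 24^32 ≡ 24 (mod 35)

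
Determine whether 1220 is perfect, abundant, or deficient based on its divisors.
abundant

Proper divisors of 1220: sum = 1 + 2 + 4 + 5 + 10 + 20 + 61 + 122 + 244 + 305 + 610 = 1384
Since 1384 > 1220, 1220 is abundant.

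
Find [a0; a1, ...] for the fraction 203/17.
[11; 1, 16]

Euclidean algorithm steps:
203 = 11 × 17 + 16
17 = 1 × 16 + 1
16 = 16 × 1 + 0
Continued fraction: [11; 1, 16]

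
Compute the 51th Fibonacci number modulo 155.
34

Matrix identity: Q^n = [[F_(n+1), F_n], [F_n, F_(n-1)]] with Q = [[1,1],[1,0]].
n = 51 = 110011₂. Square-and-multiply, entries mod 155:
Q^1 = [[1,1],[1,0]]
Q^3 = (Q^1)²·Q = [[3,2],[2,1]]
Q^6 = (Q^3)² = [[13,8],[8,5]]
Q^12 = (Q^6)² = [[78,144],[144,89]]
Q^25 = (Q^12)²·Q = [[28,5],[5,23]]
Q^51 = (Q^25)²·Q = [[134,34],[34,100]]
F_51 mod 155 = Q^51[0][1] = 34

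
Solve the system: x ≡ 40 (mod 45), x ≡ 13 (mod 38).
355

Using Chinese Remainder Theorem:
M = 45 × 38 = 1710
M1 = 38, M2 = 45
y1 = 38^(-1) mod 45 = 32
y2 = 45^(-1) mod 38 = 11
x = (40×38×32 + 13×45×11) mod 1710 = 355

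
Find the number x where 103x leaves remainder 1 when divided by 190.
107

gcd(103, 190) = 1, so the inverse exists.
Extended Euclidean algorithm on (190, 103):
190 = 1 × 103 + 87  ⟹  87 = (1)·190 + (-1)·103
103 = 1 × 87 + 16  ⟹  16 = (-1)·190 + (2)·103
87 = 5 × 16 + 7  ⟹  7 = (6)·190 + (-11)·103
16 = 2 × 7 + 2  ⟹  2 = (-13)·190 + (24)·103
7 = 3 × 2 + 1  ⟹  1 = (45)·190 + (-83)·103
So (-83)·103 ≡ 1 (mod 190), i.e. 103^(-1) ≡ -83 ≡ 107 (mod 190).
Check: 103 × 107 = 11021 ≡ 1 (mod 190)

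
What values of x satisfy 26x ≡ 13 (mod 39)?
x ≡ 2 (mod 3)

gcd(26, 39) = 13, which divides 13, so solutions exist.
Divide through by 13: 2x ≡ 1 (mod 3).
Find 2^(-1) mod 3 by the extended Euclidean algorithm:
3 = 1 × 2 + 1  ⟹  1 = (1)·3 + (-1)·2
So (-1)·2 ≡ 1 (mod 3), i.e. 2^(-1) ≡ -1 ≡ 2 (mod 3).
x ≡ 2 × 1 = 2 ≡ 2 (mod 3).
Check: 26 × 2 = 52 ≡ 13 (mod 39).
x ≡ 2 (mod 3), giving 13 solutions mod 39.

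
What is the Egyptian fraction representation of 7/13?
1/2 + 1/26

Greedy algorithm:
7/13: ceiling(13/7) = 2, use 1/2
1/26: ceiling(26/1) = 26, use 1/26
Result: 7/13 = 1/2 + 1/26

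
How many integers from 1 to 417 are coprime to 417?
276

417 = 3 × 139
φ(n) = n × ∏(1 - 1/p) for each prime p dividing n
φ(417) = 417 × (1 - 1/3) × (1 - 1/139) = 276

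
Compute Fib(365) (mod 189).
86

Matrix identity: Q^n = [[F_(n+1), F_n], [F_n, F_(n-1)]] with Q = [[1,1],[1,0]].
n = 365 = 101101101₂. Square-and-multiply, entries mod 189:
Q^1 = [[1,1],[1,0]]
Q^2 = (Q^1)² = [[2,1],[1,1]]
Q^5 = (Q^2)²·Q = [[8,5],[5,3]]
Q^11 = (Q^5)²·Q = [[144,89],[89,55]]
Q^22 = (Q^11)² = [[118,134],[134,173]]
Q^45 = (Q^22)²·Q = [[188,128],[128,60]]
Q^91 = (Q^45)²·Q = [[123,131],[131,181]]
Q^182 = (Q^91)² = [[160,134],[134,26]]
Q^365 = (Q^182)²·Q = [[62,86],[86,165]]
F_365 mod 189 = Q^365[0][1] = 86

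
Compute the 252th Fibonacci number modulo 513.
0

Matrix identity: Q^n = [[F_(n+1), F_n], [F_n, F_(n-1)]] with Q = [[1,1],[1,0]].
n = 252 = 11111100₂. Square-and-multiply, entries mod 513:
Q^1 = [[1,1],[1,0]]
Q^3 = (Q^1)²·Q = [[3,2],[2,1]]
Q^7 = (Q^3)²·Q = [[21,13],[13,8]]
Q^15 = (Q^7)²·Q = [[474,97],[97,377]]
Q^31 = (Q^15)²·Q = [[111,157],[157,467]]
Q^63 = (Q^31)²·Q = [[492,34],[34,458]]
Q^126 = (Q^63)² = [[58,494],[494,77]]
Q^252 = (Q^126)² = [[134,0],[0,134]]
F_252 mod 513 = Q^252[0][1] = 0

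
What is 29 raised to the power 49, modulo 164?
153

Repeated squaring. Binary of 49 = 110001.
29^1 ≡ 29 (mod 164); 29^2 ≡ 21 (mod 164); 29^4 ≡ 113 (mod 164); 29^8 ≡ 141 (mod 164); 29^16 ≡ 37 (mod 164); 29^32 ≡ 57 (mod 164)
29^49 = 29^1 × 29^16 × 29^32 ≡ 153 (mod 164)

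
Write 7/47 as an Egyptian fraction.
1/7 + 1/165 + 1/54285

Greedy algorithm:
7/47: ceiling(47/7) = 7, use 1/7
2/329: ceiling(329/2) = 165, use 1/165
1/54285: ceiling(54285/1) = 54285, use 1/54285
Result: 7/47 = 1/7 + 1/165 + 1/54285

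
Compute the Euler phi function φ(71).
70

71 = 71
φ(n) = n × ∏(1 - 1/p) for each prime p dividing n
φ(71) = 71 × (1 - 1/71) = 70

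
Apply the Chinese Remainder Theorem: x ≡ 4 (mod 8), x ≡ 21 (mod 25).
196

Using Chinese Remainder Theorem:
M = 8 × 25 = 200
M1 = 25, M2 = 8
y1 = 25^(-1) mod 8 = 1
y2 = 8^(-1) mod 25 = 22
x = (4×25×1 + 21×8×22) mod 200 = 196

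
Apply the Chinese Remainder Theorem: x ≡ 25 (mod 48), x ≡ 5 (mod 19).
841

Using Chinese Remainder Theorem:
M = 48 × 19 = 912
M1 = 19, M2 = 48
y1 = 19^(-1) mod 48 = 43
y2 = 48^(-1) mod 19 = 2
x = (25×19×43 + 5×48×2) mod 912 = 841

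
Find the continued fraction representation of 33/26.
[1; 3, 1, 2, 2]

Euclidean algorithm steps:
33 = 1 × 26 + 7
26 = 3 × 7 + 5
7 = 1 × 5 + 2
5 = 2 × 2 + 1
2 = 2 × 1 + 0
Continued fraction: [1; 3, 1, 2, 2]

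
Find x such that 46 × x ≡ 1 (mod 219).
100

gcd(46, 219) = 1, so the inverse exists.
Extended Euclidean algorithm on (219, 46):
219 = 4 × 46 + 35  ⟹  35 = (1)·219 + (-4)·46
46 = 1 × 35 + 11  ⟹  11 = (-1)·219 + (5)·46
35 = 3 × 11 + 2  ⟹  2 = (4)·219 + (-19)·46
11 = 5 × 2 + 1  ⟹  1 = (-21)·219 + (100)·46
So (100)·46 ≡ 1 (mod 219), i.e. 46^(-1) ≡ 100 (mod 219).
Check: 46 × 100 = 4600 ≡ 1 (mod 219)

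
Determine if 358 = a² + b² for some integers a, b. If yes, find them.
Not possible

Factorization: 358 = 2 × 179
By Fermat: n is sum of two squares iff every prime p ≡ 3 (mod 4) appears to even power.
Prime(s) ≡ 3 (mod 4) with odd exponent: [(179, 1)]
Therefore 358 cannot be expressed as a² + b².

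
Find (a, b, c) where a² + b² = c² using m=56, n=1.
(3135, 112, 3137)

Euclid's formula: a = m² - n², b = 2mn, c = m² + n²
m = 56, n = 1
a = 56² - 1² = 3136 - 1 = 3135
b = 2 × 56 × 1 = 112
c = 56² + 1² = 3136 + 1 = 3137
Verification: 3135² + 112² = 9828225 + 12544 = 9840769 = 3137² ✓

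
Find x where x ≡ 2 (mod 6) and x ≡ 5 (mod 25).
80

Using Chinese Remainder Theorem:
M = 6 × 25 = 150
M1 = 25, M2 = 6
y1 = 25^(-1) mod 6 = 1
y2 = 6^(-1) mod 25 = 21
x = (2×25×1 + 5×6×21) mod 150 = 80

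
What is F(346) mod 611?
133

Matrix identity: Q^n = [[F_(n+1), F_n], [F_n, F_(n-1)]] with Q = [[1,1],[1,0]].
n = 346 = 101011010₂. Square-and-multiply, entries mod 611:
Q^1 = [[1,1],[1,0]]
Q^2 = (Q^1)² = [[2,1],[1,1]]
Q^5 = (Q^2)²·Q = [[8,5],[5,3]]
Q^10 = (Q^5)² = [[89,55],[55,34]]
Q^21 = (Q^10)²·Q = [[603,559],[559,44]]
Q^43 = (Q^21)²·Q = [[285,324],[324,572]]
Q^86 = (Q^43)² = [[457,274],[274,183]]
Q^173 = (Q^86)²·Q = [[424,421],[421,3]]
Q^346 = (Q^173)² = [[193,133],[133,60]]
F_346 mod 611 = Q^346[0][1] = 133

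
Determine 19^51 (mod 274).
237

Repeated squaring. Binary of 51 = 110011.
19^1 ≡ 19 (mod 274); 19^2 ≡ 87 (mod 274); 19^4 ≡ 171 (mod 274); 19^8 ≡ 197 (mod 274); 19^16 ≡ 175 (mod 274); 19^32 ≡ 211 (mod 274)
19^51 = 19^1 × 19^2 × 19^16 × 19^32 ≡ 237 (mod 274)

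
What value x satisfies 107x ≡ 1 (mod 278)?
13

gcd(107, 278) = 1, so the inverse exists.
Extended Euclidean algorithm on (278, 107):
278 = 2 × 107 + 64  ⟹  64 = (1)·278 + (-2)·107
107 = 1 × 64 + 43  ⟹  43 = (-1)·278 + (3)·107
64 = 1 × 43 + 21  ⟹  21 = (2)·278 + (-5)·107
43 = 2 × 21 + 1  ⟹  1 = (-5)·278 + (13)·107
So (13)·107 ≡ 1 (mod 278), i.e. 107^(-1) ≡ 13 (mod 278).
Check: 107 × 13 = 1391 ≡ 1 (mod 278)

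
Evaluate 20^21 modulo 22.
20

Repeated squaring. Binary of 21 = 10101.
20^1 ≡ 20 (mod 22); 20^2 ≡ 4 (mod 22); 20^4 ≡ 16 (mod 22); 20^8 ≡ 14 (mod 22); 20^16 ≡ 20 (mod 22)
20^21 = 20^1 × 20^4 × 20^16 ≡ 20 (mod 22)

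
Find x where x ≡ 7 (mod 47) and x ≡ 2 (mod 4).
54

Using Chinese Remainder Theorem:
M = 47 × 4 = 188
M1 = 4, M2 = 47
y1 = 4^(-1) mod 47 = 12
y2 = 47^(-1) mod 4 = 3
x = (7×4×12 + 2×47×3) mod 188 = 54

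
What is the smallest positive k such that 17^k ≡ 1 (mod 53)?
26

53 is prime, so ord(17) divides φ(53) = 52.
Divisors of 52: 1, 2, 4, 13, 26, 52.
Repeated squaring: 17^1 ≡ 17, 17^2 ≡ 24, 17^4 ≡ 46, 17^8 ≡ 49, 17^16 ≡ 16, 17^32 ≡ 44 (mod 53).
Test 17^d mod 53 for each divisor d in increasing order:
17^1 ≡ 17
17^2 ≡ 24
17^4 ≡ 46
17^13 = 17^8·17^4·17^1 ≡ 52
17^26 = 17^16·17^8·17^2 ≡ 1  ← first divisor giving 1
The order is 26.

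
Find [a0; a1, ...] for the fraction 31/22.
[1; 2, 2, 4]

Euclidean algorithm steps:
31 = 1 × 22 + 9
22 = 2 × 9 + 4
9 = 2 × 4 + 1
4 = 4 × 1 + 0
Continued fraction: [1; 2, 2, 4]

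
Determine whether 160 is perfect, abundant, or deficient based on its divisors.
abundant

Proper divisors of 160: sum = 1 + 2 + 4 + 5 + 8 + 10 + 16 + 20 + 32 + 40 + 80 = 218
Since 218 > 160, 160 is abundant.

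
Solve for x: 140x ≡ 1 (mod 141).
140

gcd(140, 141) = 1, so the inverse exists.
Extended Euclidean algorithm on (141, 140):
141 = 1 × 140 + 1  ⟹  1 = (1)·141 + (-1)·140
So (-1)·140 ≡ 1 (mod 141), i.e. 140^(-1) ≡ -1 ≡ 140 (mod 141).
Check: 140 × 140 = 19600 ≡ 1 (mod 141)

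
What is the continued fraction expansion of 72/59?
[1; 4, 1, 1, 6]

Euclidean algorithm steps:
72 = 1 × 59 + 13
59 = 4 × 13 + 7
13 = 1 × 7 + 6
7 = 1 × 6 + 1
6 = 6 × 1 + 0
Continued fraction: [1; 4, 1, 1, 6]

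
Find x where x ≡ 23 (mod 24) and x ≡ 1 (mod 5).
71

Using Chinese Remainder Theorem:
M = 24 × 5 = 120
M1 = 5, M2 = 24
y1 = 5^(-1) mod 24 = 5
y2 = 24^(-1) mod 5 = 4
x = (23×5×5 + 1×24×4) mod 120 = 71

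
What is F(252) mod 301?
200

Matrix identity: Q^n = [[F_(n+1), F_n], [F_n, F_(n-1)]] with Q = [[1,1],[1,0]].
n = 252 = 11111100₂. Square-and-multiply, entries mod 301:
Q^1 = [[1,1],[1,0]]
Q^3 = (Q^1)²·Q = [[3,2],[2,1]]
Q^7 = (Q^3)²·Q = [[21,13],[13,8]]
Q^15 = (Q^7)²·Q = [[84,8],[8,76]]
Q^31 = (Q^15)²·Q = [[273,197],[197,76]]
Q^63 = (Q^31)²·Q = [[287,162],[162,125]]
Q^126 = (Q^63)² = [[253,223],[223,30]]
Q^252 = (Q^126)² = [[261,200],[200,61]]
F_252 mod 301 = Q^252[0][1] = 200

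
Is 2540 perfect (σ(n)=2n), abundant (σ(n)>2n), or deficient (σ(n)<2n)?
abundant

Proper divisors of 2540: sum = 1 + 2 + 4 + 5 + 10 + 20 + 127 + 254 + 508 + 635 + 1270 = 2836
Since 2836 > 2540, 2540 is abundant.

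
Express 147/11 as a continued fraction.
[13; 2, 1, 3]

Euclidean algorithm steps:
147 = 13 × 11 + 4
11 = 2 × 4 + 3
4 = 1 × 3 + 1
3 = 3 × 1 + 0
Continued fraction: [13; 2, 1, 3]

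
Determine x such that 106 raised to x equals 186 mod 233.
173

Baby-step giant-step with step n = ⌈√233⌉ = 16.
Baby steps 106^j mod 233 (j:value) for j=0..15: 0:1, 1:106, 2:52, 3:153, 4:141, 5:34, 6:109, 7:137, 8:76, 9:134, 10:224, 11:211, 12:231, 13:21, 14:129, 15:160.
Giant-step multiplier: 106^(-16) ≡ 106^(232-16) = 106^216 ≡ 19 (mod 233).
Giant steps γ_i = 186·19^i mod 233: γ_0=186, γ_1=39, γ_2=42, γ_3=99, γ_4=17, γ_5=90, γ_6=79, γ_7=103, γ_8=93, γ_9=136, γ_10=21 (in table at j=13).
x = i·n + j = 10·16 + 13 = 173.
Check: 106^173 ≡ 186 (mod 233).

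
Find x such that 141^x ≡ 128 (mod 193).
14

Baby-step giant-step with step n = ⌈√193⌉ = 14.
Baby steps 141^j mod 193 (j:value) for j=0..13: 0:1, 1:141, 2:2, 3:89, 4:4, 5:178, 6:8, 7:163, 8:16, 9:133, 10:32, 11:73, 12:64, 13:146.
Giant-step multiplier: 141^(-14) ≡ 141^(192-14) = 141^178 ≡ 95 (mod 193).
Giant steps γ_i = 128·95^i mod 193: γ_0=128, γ_1=1 (in table at j=0).
x = i·n + j = 1·14 + 0 = 14.
Check: 141^14 ≡ 128 (mod 193).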